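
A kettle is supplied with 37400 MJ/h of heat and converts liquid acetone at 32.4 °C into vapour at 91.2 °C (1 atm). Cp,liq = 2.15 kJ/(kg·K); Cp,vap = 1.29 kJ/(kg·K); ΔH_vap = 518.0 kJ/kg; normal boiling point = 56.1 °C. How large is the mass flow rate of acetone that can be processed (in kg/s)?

ṁ = 16.9 kg/s

Δh = 2.15×(56.1−32.4) + 518.0 + 1.29×(91.2−56.1) = 614.23 kJ/kg
Q = 37400 MJ/h = 10389 kJ/s = 10389 kJ/s
ṁ = Q/Δh = 10389 / 614.23 = 16.914 kg/s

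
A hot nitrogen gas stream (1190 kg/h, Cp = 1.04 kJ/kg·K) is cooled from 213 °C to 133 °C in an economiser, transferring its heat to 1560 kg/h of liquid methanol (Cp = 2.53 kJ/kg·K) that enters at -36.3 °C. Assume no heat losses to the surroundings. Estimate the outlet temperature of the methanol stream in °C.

Heat released by hot stream: Q = 1190 × 1.04 × (213 − 133) = 99008 kJ/h
Energy balance on cold side (adiabatic exchanger): Q = ṁ_c·Cp_c·(T_c,out − T_c,in)
T_c,out = -36.3 + 99008/(1560 × 2.53) = -11.214 °C

T_c,out = -11.2 °C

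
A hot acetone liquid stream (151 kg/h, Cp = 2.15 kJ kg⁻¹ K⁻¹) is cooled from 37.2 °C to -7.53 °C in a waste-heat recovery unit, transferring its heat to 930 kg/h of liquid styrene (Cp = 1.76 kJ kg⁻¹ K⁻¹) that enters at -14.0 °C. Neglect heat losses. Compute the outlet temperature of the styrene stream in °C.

Heat released by hot stream: Q = 151 × 2.15 × (37.2 − -7.53) = 14522 kJ/h
Energy balance on cold side (adiabatic exchanger): Q = ṁ_c·Cp_c·(T_c,out − T_c,in)
T_c,out = -14.0 + 14522/(930 × 1.76) = -5.1281 °C

T_c,out = -5.13 °C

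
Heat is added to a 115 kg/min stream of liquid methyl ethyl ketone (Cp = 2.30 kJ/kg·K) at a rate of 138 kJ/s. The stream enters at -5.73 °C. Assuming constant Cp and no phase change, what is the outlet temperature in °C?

Q = 138 kJ/s = 8280 kJ/min
ΔT = Q/(ṁ·Cp) = 8280/(115×2.30) = 31.304 K
T_out = -5.73 + 31.304 = 25.574 °C

T_out = 25.6 °C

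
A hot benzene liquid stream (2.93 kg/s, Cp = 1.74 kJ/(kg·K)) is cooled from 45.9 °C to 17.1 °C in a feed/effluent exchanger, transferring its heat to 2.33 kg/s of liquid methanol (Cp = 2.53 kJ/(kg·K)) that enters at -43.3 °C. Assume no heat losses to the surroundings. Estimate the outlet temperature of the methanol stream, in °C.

T_c,out = -18.4 °C

Heat released by hot stream: Q = 2.93 × 1.74 × (45.9 − 17.1) = 146.83 kJ/s
Energy balance on cold side (adiabatic exchanger): Q = ṁ_c·Cp_c·(T_c,out − T_c,in)
T_c,out = -43.3 + 146.83/(2.33 × 2.53) = -18.392 °C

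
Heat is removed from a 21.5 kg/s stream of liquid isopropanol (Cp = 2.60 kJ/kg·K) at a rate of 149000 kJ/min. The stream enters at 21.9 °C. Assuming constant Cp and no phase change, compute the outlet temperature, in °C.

Q = 149000 kJ/min = 2483.3 kJ/s
ΔT = Q/(ṁ·Cp) = 2483.3/(21.5×2.60) = 44.425 K
T_out = 21.9 − 44.425 = -22.525 °C

T_out = -22.5 °C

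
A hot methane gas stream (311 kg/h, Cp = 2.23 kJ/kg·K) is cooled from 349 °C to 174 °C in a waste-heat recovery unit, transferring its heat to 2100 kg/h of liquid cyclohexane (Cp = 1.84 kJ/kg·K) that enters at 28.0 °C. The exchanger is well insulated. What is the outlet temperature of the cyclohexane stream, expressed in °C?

T_c,out = 59.4 °C

Heat released by hot stream: Q = 311 × 2.23 × (349 − 174) = 121370 kJ/h
Energy balance on cold side (adiabatic exchanger): Q = ṁ_c·Cp_c·(T_c,out − T_c,in)
T_c,out = 28.0 + 121370/(2100 × 1.84) = 59.41 °C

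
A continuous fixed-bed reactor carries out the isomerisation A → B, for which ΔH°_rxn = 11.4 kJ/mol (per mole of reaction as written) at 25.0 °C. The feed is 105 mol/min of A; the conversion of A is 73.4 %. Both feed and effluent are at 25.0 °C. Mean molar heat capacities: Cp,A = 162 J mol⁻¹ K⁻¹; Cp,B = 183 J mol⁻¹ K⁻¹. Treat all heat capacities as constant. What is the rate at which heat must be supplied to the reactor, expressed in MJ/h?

Extent of reaction ξ = 0.734 × 105 = 77.07 mol/min
Reaction term: ξ·ΔH°_rxn = 77.07 × 11.4 = 878.6 kJ/min
Q = ΔH = 878.6 kJ/min = 14.643 kW
Heat supplied = 52.716 MJ/h

Q_in = 52.7 MJ/h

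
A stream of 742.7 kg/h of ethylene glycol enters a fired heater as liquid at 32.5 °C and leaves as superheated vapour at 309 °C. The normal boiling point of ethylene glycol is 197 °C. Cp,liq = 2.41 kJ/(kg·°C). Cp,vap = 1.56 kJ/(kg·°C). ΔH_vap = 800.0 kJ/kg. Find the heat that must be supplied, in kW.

Q = 283 kW

liquid 32.5→197 °C: 396.45 kJ/kg
vaporisation at 197 °C: 800 kJ/kg
vapour 197→309 °C: 174.72 kJ/kg
Δh = 396.45 + 800 + 174.72 = 1371.2 kJ/kg
Q = ṁ·Δh = 742.7 kg/h × 1371.2 kJ/kg = 1.0184e+06 kJ/h
|Q| = 282.88 kW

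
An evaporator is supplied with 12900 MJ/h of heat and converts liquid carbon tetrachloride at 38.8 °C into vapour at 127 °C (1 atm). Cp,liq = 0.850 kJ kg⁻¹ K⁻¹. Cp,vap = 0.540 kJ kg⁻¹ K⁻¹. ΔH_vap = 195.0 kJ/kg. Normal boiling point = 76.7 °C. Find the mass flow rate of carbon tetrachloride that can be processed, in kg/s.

ṁ = 14.1 kg/s

Δh = 0.850×(76.7−38.8) + 195.0 + 0.540×(127−76.7) = 254.38 kJ/kg
Q = 12900 MJ/h = 3583.3 kJ/s = 3583.3 kJ/s
ṁ = Q/Δh = 3583.3 / 254.38 = 14.087 kg/s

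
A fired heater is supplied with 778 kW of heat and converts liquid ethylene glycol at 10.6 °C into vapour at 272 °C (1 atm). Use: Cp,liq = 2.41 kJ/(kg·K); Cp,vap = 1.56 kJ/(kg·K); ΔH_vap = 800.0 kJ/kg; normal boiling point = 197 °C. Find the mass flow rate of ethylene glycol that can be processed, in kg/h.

Δh = 2.41×(197−10.6) + 800.0 + 1.56×(272−197) = 1366.2 kJ/kg
Q = 778 kW = 778 kJ/s = 2.8008e+06 kJ/h
ṁ = Q/Δh = 2.8008e+06 / 1366.2 = 2050 kg/h

ṁ = 2050 kg/h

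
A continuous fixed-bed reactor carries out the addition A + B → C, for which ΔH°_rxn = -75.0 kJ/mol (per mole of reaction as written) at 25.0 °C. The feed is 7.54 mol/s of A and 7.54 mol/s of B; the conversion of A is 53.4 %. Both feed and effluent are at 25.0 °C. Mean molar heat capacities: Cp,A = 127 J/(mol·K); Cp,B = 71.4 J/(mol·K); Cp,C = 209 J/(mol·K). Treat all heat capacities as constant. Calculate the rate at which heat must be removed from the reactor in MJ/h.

Q_out = 1090 MJ/h

Extent of reaction ξ = 0.534 × 7.54 = 4.0264 mol/s
Reaction term: ξ·ΔH°_rxn = 4.0264 × -75.0 = -301.98 kJ/s
Q = ΔH = -301.98 kJ/s = -301.98 kW
Heat removed = 1087.1 MJ/h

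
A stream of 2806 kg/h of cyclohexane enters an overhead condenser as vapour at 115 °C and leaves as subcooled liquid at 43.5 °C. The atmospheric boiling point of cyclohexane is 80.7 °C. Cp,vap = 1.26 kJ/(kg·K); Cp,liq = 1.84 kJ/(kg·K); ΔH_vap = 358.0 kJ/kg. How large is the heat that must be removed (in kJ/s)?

Q_c = 366 kJ/s

vapour 115→80.7 °C: -43.218 kJ/kg
condensation at 80.7 °C: -358 kJ/kg
liquid 80.7→43.5 °C: -68.448 kJ/kg
Δh = -43.218 + -358 + -68.448 = -469.67 kJ/kg
Q = ṁ·Δh = 2806 kg/h × -469.67 kJ/kg = -1.3179e+06 kJ/h
|Q| = 366.08 kW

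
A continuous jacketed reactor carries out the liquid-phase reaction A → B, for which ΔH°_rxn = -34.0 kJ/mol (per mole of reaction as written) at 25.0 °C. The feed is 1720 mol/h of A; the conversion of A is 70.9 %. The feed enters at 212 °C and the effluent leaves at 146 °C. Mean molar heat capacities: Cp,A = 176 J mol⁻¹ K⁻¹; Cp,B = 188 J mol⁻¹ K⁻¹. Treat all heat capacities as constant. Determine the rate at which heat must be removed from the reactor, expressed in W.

Extent of reaction ξ = 0.709 × 1720 = 1219.5 mol/h
Reaction term: ξ·ΔH°_rxn = 1219.5 × -34.0 = -41462 kJ/h
Sensible, feed 212→25 °C: -56609 kJ/h
Outlet flows (mol/h): A 500.52, B 1219.5
Sensible, products 25→146 °C: 38400 kJ/h
Q = ΔH = -59671 kJ/h = -16.575 kW
Heat removed = 16575 W

Q_out = 16600 W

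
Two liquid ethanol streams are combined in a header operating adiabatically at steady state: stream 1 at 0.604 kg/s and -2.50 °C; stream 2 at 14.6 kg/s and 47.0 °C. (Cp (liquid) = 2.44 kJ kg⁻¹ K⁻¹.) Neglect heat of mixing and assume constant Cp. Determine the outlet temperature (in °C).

T_out = 45.0 °C

Energy balance with Q = 0: Σ ṁᵢCp,ᵢ(T_out − Tᵢ) = 0
Σ ṁᵢCp,ᵢTᵢ = 0.604×2.44×-2.50 + 14.6×2.44×47.0 = 1670.6
Σ ṁᵢCp,ᵢ = 0.604×2.44 + 14.6×2.44 = 37.098
T_out = 1670.6 / 37.098 = 45.034 °C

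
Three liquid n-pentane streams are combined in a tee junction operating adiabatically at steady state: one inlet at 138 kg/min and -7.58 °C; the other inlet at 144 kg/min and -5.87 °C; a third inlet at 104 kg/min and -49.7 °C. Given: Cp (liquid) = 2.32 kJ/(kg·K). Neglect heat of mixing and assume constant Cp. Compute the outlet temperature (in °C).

T_out = -18.3 °C

No heat crosses the boundary, so H_out = H_in.
Σ ṁᵢCp,ᵢTᵢ = 138×2.32×-7.58 + 144×2.32×-5.87 + 104×2.32×-49.7 = -16379
Σ ṁᵢCp,ᵢ = 138×2.32 + 144×2.32 + 104×2.32 = 895.52
T_out = -16379 / 895.52 = -18.29 °C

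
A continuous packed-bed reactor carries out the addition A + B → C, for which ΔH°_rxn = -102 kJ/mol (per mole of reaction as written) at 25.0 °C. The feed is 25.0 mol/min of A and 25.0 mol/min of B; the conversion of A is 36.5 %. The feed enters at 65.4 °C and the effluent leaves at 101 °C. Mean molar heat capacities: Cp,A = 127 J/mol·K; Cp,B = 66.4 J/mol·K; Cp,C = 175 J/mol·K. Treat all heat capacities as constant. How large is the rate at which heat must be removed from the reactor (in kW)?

Extent of reaction ξ = 0.365 × 25.0 = 9.125 mol/min
Reaction term: ξ·ΔH°_rxn = 9.125 × -102 = -930.75 kJ/min
Sensible, feed 65.4→25 °C: -195.33 kJ/min
Outlet flows (mol/min): A 15.875, B 15.875, C 9.125
Sensible, products 25→101 °C: 354.7 kJ/min
Q = ΔH = -771.38 kJ/min = -12.856 kW
Heat removed = 12.856 kW

Q_out = 12.9 kW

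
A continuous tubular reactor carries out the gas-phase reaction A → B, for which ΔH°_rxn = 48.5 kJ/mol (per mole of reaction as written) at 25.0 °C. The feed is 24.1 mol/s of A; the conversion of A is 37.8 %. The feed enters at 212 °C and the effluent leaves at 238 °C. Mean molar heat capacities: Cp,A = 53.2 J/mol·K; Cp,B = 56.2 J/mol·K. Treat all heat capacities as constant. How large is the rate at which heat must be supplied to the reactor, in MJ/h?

Q_in = 1730 MJ/h

Extent of reaction ξ = 0.378 × 24.1 = 9.1098 mol/s
Reaction term: ξ·ΔH°_rxn = 9.1098 × 48.5 = 441.83 kJ/s
Sensible, feed 212→25 °C: -239.76 kJ/s
Outlet flows (mol/s): A 14.99, B 9.1098
Sensible, products 25→238 °C: 278.91 kJ/s
Q = ΔH = 480.98 kJ/s = 480.98 kW
Heat supplied = 1731.5 MJ/h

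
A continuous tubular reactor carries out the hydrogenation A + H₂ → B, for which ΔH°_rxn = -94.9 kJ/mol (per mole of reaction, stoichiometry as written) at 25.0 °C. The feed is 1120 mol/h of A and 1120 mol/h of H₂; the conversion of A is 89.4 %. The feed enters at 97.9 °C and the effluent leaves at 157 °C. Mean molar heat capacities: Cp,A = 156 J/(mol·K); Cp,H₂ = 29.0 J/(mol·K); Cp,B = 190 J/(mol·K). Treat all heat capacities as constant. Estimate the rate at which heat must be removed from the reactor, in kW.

Extent of reaction ξ = 0.894 × 1120 = 1001.3 mol/h
Reaction term: ξ·ΔH°_rxn = 1001.3 × -94.9 = -95021 kJ/h
Sensible, feed 97.9→25 °C: -15105 kJ/h
Outlet flows (mol/h): A 118.72, H₂ 118.72, B 1001.3
Sensible, products 25→157 °C: 28011 kJ/h
Q = ΔH = -82115 kJ/h = -22.81 kW
Heat removed = 22.81 kW

Q_out = 22.8 kW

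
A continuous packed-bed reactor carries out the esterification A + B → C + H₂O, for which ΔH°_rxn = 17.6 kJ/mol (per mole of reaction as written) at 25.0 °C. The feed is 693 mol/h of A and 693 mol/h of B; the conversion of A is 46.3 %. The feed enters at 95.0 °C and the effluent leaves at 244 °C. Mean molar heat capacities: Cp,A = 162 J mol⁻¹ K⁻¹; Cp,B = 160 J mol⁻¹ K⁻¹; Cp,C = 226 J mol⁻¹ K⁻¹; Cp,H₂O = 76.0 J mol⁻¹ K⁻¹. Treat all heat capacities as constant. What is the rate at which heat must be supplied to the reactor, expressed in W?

Q_in = 10400 W

Extent of reaction ξ = 0.463 × 693 = 320.86 mol/h
Reaction term: ξ·ΔH°_rxn = 320.86 × 17.6 = 5647.1 kJ/h
Sensible, feed 95.0→25 °C: -15620 kJ/h
Outlet flows (mol/h): A 372.14, B 372.14, C 320.86, H₂O 320.86
Sensible, products 25→244 °C: 47464 kJ/h
Q = ΔH = 37491 kJ/h = 10.414 kW
Heat supplied = 10414 W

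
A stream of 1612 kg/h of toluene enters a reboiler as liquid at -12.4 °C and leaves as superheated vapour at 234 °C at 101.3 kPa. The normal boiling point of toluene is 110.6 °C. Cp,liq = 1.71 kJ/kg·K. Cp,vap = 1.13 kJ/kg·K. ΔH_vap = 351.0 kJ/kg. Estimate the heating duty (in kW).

liquid -12.4→110.6 °C: 210.33 kJ/kg
vaporisation at 110.6 °C: 351 kJ/kg
vapour 110.6→234 °C: 139.44 kJ/kg
Δh = 210.33 + 351 + 139.44 = 700.77 kJ/kg
Q = ṁ·Δh = 1612 kg/h × 700.77 kJ/kg = 1.1296e+06 kJ/h
|Q| = 313.79 kW

Q = 314 kW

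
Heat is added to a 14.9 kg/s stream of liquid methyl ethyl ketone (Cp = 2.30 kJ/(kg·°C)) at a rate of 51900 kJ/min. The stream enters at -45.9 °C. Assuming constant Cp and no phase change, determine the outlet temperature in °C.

Q = 51900 kJ/min = 865 kJ/s
ΔT = Q/(ṁ·Cp) = 865/(14.9×2.30) = 25.241 K
T_out = -45.9 + 25.241 = -20.659 °C

T_out = -20.7 °C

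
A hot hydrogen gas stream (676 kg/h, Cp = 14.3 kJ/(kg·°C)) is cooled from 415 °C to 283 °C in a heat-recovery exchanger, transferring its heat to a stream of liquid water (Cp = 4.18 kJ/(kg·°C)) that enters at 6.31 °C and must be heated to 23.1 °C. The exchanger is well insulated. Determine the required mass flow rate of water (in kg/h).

Heat released by hot stream: Q = 676 × 14.3 × (415 − 283) = 1.276e+06 kJ/h
Energy balance on cold side (adiabatic exchanger): Q = ṁ_c·Cp_c·(T_c,out − T_c,in)
ṁ_c = 1.276e+06 / [4.18 × (23.1 − 6.31)] = 18181 kg/h

ṁ_c = 18200 kg/h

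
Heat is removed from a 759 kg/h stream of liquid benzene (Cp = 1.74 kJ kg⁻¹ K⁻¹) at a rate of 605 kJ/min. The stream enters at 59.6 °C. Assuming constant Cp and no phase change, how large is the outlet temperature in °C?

Q = 605 kJ/min = 36300 kJ/h
ΔT = Q/(ṁ·Cp) = 36300/(759×1.74) = 27.486 K
T_out = 59.6 − 27.486 = 32.114 °C

T_out = 32.1 °C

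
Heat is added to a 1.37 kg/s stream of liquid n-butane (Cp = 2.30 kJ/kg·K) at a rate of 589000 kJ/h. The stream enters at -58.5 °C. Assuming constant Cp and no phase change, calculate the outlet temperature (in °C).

T_out = -6.58 °C

Q = 589000 kJ/h = 163.61 kJ/s
ΔT = Q/(ṁ·Cp) = 163.61/(1.37×2.30) = 51.924 K
T_out = -58.5 + 51.924 = -6.5764 °C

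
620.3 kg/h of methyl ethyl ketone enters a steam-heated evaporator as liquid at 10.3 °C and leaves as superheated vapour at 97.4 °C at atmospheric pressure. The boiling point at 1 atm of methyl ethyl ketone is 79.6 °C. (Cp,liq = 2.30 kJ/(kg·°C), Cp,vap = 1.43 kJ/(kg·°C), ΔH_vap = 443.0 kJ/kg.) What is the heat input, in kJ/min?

Q = 6490 kJ/min

liquid 10.3→79.6 °C: 159.39 kJ/kg
vaporisation at 79.6 °C: 443 kJ/kg
vapour 79.6→97.4 °C: 25.454 kJ/kg
Δh = 159.39 + 443 + 25.454 = 627.84 kJ/kg
Q = ṁ·Δh = 620.3 kg/h × 627.84 kJ/kg = 389450 kJ/h
|Q| = 108.18 kW = 6490.9 kJ/min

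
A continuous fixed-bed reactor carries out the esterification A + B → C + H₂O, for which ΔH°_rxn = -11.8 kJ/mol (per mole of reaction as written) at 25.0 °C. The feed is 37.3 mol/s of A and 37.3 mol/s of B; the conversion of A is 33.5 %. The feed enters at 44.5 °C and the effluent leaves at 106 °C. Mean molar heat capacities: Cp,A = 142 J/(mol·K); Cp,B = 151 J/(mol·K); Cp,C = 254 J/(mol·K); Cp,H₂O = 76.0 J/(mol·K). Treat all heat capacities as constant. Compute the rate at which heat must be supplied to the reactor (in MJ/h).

Q_in = 2020 MJ/h

Extent of reaction ξ = 0.335 × 37.3 = 12.495 mol/s
Reaction term: ξ·ΔH°_rxn = 12.495 × -11.8 = -147.45 kJ/s
Sensible, feed 44.5→25 °C: -213.11 kJ/s
Outlet flows (mol/s): A 24.804, B 24.804, C 12.495, H₂O 12.495
Sensible, products 25→106 °C: 922.69 kJ/s
Q = ΔH = 562.13 kJ/s = 562.13 kW
Heat supplied = 2023.7 MJ/h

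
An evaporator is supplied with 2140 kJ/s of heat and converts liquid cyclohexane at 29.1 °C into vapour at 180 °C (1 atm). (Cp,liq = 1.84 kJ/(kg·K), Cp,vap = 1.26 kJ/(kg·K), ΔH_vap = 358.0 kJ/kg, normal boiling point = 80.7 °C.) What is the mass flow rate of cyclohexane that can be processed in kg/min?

ṁ = 222 kg/min

Δh = 1.84×(80.7−29.1) + 358.0 + 1.26×(180−80.7) = 578.06 kJ/kg
Q = 2140 kJ/s = 2140 kJ/s = 128400 kJ/min
ṁ = Q/Δh = 128400 / 578.06 = 222.12 kg/min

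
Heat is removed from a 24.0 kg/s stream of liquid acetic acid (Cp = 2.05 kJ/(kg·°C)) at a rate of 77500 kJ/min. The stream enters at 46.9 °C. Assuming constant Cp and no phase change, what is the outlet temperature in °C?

T_out = 20.6 °C

Q = 77500 kJ/min = 1291.7 kJ/s
ΔT = Q/(ṁ·Cp) = 1291.7/(24.0×2.05) = 26.253 K
T_out = 46.9 − 26.253 = 20.647 °C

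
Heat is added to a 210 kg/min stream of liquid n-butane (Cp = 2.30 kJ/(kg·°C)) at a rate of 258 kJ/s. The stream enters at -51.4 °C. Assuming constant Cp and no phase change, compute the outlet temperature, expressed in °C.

T_out = -19.4 °C

Q = 258 kJ/s = 15480 kJ/min
ΔT = Q/(ṁ·Cp) = 15480/(210×2.30) = 32.05 K
T_out = -51.4 + 32.05 = -19.35 °C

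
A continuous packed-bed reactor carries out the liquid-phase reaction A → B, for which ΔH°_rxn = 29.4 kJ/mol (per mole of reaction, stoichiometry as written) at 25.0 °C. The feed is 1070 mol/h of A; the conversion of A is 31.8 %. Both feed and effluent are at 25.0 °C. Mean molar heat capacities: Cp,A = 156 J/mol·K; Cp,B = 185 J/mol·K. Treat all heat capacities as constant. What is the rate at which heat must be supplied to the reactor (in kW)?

Extent of reaction ξ = 0.318 × 1070 = 340.26 mol/h
Reaction term: ξ·ΔH°_rxn = 340.26 × 29.4 = 10004 kJ/h
Q = ΔH = 10004 kJ/h = 2.7788 kW
Heat supplied = 2.7788 kW

Q_in = 2.78 kW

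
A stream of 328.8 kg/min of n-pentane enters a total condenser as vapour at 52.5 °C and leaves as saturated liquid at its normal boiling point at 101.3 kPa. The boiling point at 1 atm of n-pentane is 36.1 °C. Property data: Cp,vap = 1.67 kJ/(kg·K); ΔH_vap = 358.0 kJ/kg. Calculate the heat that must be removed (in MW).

vapour 52.5→36.1 °C: -27.388 kJ/kg
condensation at 36.1 °C: -358 kJ/kg
Δh = -27.388 + -358 = -385.39 kJ/kg
Q = ṁ·Δh = 328.8 kg/min × -385.39 kJ/kg = -126720 kJ/min
|Q| = 2111.9 kW = 2.1119 MW

Q_c = 2.11 MW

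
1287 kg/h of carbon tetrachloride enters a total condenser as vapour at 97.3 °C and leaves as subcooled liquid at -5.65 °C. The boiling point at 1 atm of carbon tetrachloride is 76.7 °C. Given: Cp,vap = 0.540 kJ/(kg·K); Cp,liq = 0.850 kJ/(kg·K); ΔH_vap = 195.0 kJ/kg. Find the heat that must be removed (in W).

vapour 97.3→76.7 °C: -11.124 kJ/kg
condensation at 76.7 °C: -195 kJ/kg
liquid 76.7→-5.65 °C: -69.998 kJ/kg
Δh = -11.124 + -195 + -69.998 = -276.12 kJ/kg
Q = ṁ·Δh = 1287 kg/h × -276.12 kJ/kg = -355370 kJ/h
|Q| = 98.713 kW = 98713 W

Q_c = 98700 W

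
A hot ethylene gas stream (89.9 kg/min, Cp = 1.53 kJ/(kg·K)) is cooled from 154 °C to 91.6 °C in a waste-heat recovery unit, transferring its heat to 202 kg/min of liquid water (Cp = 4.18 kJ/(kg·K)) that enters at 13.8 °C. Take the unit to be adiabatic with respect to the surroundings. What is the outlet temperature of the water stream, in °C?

Heat released by hot stream: Q = 89.9 × 1.53 × (154 − 91.6) = 8582.9 kJ/min
Energy balance on cold side (adiabatic exchanger): Q = ṁ_c·Cp_c·(T_c,out − T_c,in)
T_c,out = 13.8 + 8582.9/(202 × 4.18) = 23.965 °C

T_c,out = 24.0 °C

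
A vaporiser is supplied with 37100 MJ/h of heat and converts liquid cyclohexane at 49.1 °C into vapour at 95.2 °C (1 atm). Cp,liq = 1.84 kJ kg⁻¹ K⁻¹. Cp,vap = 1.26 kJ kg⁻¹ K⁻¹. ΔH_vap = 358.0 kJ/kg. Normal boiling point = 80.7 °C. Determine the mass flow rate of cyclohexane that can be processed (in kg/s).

ṁ = 23.7 kg/s

Δh = 1.84×(80.7−49.1) + 358.0 + 1.26×(95.2−80.7) = 434.41 kJ/kg
Q = 37100 MJ/h = 10306 kJ/s = 10306 kJ/s
ṁ = Q/Δh = 10306 / 434.41 = 23.723 kg/s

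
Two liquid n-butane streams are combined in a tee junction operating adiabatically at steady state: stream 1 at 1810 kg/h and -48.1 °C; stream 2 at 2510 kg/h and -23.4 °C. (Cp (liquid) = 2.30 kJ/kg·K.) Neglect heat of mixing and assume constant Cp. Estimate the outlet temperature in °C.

Energy balance with Q = 0: Σ ṁᵢCp,ᵢ(T_out − Tᵢ) = 0
Σ ṁᵢCp,ᵢTᵢ = 1810×2.30×-48.1 + 2510×2.30×-23.4 = -335330
Σ ṁᵢCp,ᵢ = 1810×2.30 + 2510×2.30 = 9936
T_out = -335330 / 9936 = -33.749 °C

T_out = -33.7 °C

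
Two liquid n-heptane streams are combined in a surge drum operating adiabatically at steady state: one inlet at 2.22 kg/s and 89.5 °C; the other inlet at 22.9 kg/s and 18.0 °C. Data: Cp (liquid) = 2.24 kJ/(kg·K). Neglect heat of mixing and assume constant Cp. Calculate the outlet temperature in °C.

Adiabatic, steady state ⇒ Σ ṁᵢCp,ᵢ(T_out − Tᵢ) = 0
Σ ṁᵢCp,ᵢTᵢ = 2.22×2.24×89.5 + 22.9×2.24×18.0 = 1368.4
Σ ṁᵢCp,ᵢ = 2.22×2.24 + 22.9×2.24 = 56.269
T_out = 1368.4 / 56.269 = 24.319 °C

T_out = 24.3 °C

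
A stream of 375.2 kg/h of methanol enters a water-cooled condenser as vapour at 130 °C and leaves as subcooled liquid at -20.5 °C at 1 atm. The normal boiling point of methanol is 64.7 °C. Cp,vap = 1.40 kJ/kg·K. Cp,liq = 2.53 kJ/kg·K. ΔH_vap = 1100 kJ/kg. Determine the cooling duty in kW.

Q_c = 147 kW

vapour 130→64.7 °C: -91.42 kJ/kg
condensation at 64.7 °C: -1100 kJ/kg
liquid 64.7→-20.5 °C: -215.56 kJ/kg
Δh = -91.42 + -1100 + -215.56 = -1407 kJ/kg
Q = ṁ·Δh = 375.2 kg/h × -1407 kJ/kg = -527900 kJ/h
|Q| = 146.64 kW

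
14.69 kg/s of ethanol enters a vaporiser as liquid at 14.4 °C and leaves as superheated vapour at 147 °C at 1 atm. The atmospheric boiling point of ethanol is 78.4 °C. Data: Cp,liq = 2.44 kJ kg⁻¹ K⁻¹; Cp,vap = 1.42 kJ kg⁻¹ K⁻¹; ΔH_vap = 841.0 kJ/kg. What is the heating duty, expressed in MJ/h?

liquid 14.4→78.4 °C: 156.16 kJ/kg
vaporisation at 78.4 °C: 841 kJ/kg
vapour 78.4→147 °C: 97.412 kJ/kg
Δh = 156.16 + 841 + 97.412 = 1094.6 kJ/kg
Q = ṁ·Δh = 14.69 kg/s × 1094.6 kJ/kg = 16079 kJ/s
|Q| = 16079 kW = 57885 MJ/h

Q = 57900 MJ/h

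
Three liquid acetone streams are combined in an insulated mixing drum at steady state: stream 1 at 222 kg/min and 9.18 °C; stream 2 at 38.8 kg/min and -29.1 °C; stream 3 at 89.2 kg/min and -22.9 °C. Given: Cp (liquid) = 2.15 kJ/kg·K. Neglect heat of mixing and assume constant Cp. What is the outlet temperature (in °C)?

T_out = -3.24 °C

Energy balance with Q = 0: Σ ṁᵢCp,ᵢ(T_out − Tᵢ) = 0
T_out = Σ ṁᵢCp,ᵢTᵢ / Σ ṁᵢCp,ᵢ
      = -2437.7 / 752.5 = -3.2394 °C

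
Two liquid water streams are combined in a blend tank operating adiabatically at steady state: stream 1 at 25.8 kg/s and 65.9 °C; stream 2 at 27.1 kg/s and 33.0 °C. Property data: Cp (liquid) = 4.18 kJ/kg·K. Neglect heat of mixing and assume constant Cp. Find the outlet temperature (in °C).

Adiabatic, steady state ⇒ Σ ṁᵢCp,ᵢ(T_out − Tᵢ) = 0
Σ ṁᵢCp,ᵢTᵢ = 25.8×4.18×65.9 + 27.1×4.18×33.0 = 10845
Σ ṁᵢCp,ᵢ = 25.8×4.18 + 27.1×4.18 = 221.12
T_out = 10845 / 221.12 = 49.046 °C

T_out = 49.0 °C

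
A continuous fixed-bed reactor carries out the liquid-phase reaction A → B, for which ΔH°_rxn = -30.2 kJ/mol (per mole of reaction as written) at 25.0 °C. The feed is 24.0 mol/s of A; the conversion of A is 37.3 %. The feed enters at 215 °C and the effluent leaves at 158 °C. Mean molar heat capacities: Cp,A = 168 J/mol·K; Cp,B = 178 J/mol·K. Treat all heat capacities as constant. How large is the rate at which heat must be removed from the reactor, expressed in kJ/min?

Extent of reaction ξ = 0.373 × 24.0 = 8.952 mol/s
Reaction term: ξ·ΔH°_rxn = 8.952 × -30.2 = -270.35 kJ/s
Sensible, feed 215→25 °C: -766.08 kJ/s
Outlet flows (mol/s): A 15.048, B 8.952
Sensible, products 25→158 °C: 548.16 kJ/s
Q = ΔH = -488.27 kJ/s = -488.27 kW
Heat removed = 29296 kJ/min

Q_out = 29300 kJ/min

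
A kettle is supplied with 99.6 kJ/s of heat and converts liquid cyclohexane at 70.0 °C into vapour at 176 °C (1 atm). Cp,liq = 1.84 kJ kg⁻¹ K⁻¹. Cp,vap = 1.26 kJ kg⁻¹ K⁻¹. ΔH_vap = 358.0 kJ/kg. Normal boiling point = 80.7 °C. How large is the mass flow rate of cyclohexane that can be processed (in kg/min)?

ṁ = 12.0 kg/min

Δh = 1.84×(80.7−70.0) + 358.0 + 1.26×(176−80.7) = 497.77 kJ/kg
Q = 99.6 kJ/s = 99.6 kJ/s = 5976 kJ/min
ṁ = Q/Δh = 5976 / 497.77 = 12.006 kg/min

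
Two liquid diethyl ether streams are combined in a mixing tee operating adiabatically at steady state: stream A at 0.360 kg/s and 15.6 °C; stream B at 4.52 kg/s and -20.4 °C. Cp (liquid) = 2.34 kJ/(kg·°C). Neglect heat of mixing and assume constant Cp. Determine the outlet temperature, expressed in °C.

T_out = -17.7 °C

No heat crosses the boundary, so H_out = H_in.
Σ ṁᵢCp,ᵢTᵢ = 0.360×2.34×15.6 + 4.52×2.34×-20.4 = -202.63
Σ ṁᵢCp,ᵢ = 0.360×2.34 + 4.52×2.34 = 11.419
T_out = -202.63 / 11.419 = -17.744 °C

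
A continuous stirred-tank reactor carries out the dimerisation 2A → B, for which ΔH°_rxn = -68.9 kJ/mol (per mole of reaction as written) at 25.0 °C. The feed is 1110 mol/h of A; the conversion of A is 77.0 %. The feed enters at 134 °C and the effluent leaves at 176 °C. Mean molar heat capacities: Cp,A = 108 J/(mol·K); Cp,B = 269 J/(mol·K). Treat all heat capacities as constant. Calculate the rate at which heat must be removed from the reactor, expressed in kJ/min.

Q_out = 350 kJ/min

Extent of reaction ξ = 0.770 × 1110 / 2 = 427.35 mol/h
Reaction term: ξ·ΔH°_rxn = 427.35 × -68.9 = -29444 kJ/h
Sensible, feed 134→25 °C: -13067 kJ/h
Outlet flows (mol/h): A 255.3, B 427.35
Sensible, products 25→176 °C: 21522 kJ/h
Q = ΔH = -20989 kJ/h = -5.8304 kW
Heat removed = 349.82 kJ/min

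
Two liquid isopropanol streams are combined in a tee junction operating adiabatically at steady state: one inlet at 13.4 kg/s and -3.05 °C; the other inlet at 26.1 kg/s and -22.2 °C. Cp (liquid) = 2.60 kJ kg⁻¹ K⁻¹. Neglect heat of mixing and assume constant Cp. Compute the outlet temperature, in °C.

T_out = -15.7 °C

Energy balance with Q = 0: Σ ṁᵢCp,ᵢ(T_out − Tᵢ) = 0
T_out = Σ ṁᵢCp,ᵢTᵢ / Σ ṁᵢCp,ᵢ
      = -1612.8 / 102.7 = -15.704 °C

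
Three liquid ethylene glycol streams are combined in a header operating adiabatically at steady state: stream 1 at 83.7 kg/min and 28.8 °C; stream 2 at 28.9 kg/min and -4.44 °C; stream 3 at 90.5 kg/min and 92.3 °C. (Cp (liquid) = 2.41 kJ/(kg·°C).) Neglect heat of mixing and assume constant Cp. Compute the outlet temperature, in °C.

T_out = 52.4 °C

No heat crosses the boundary, so H_out = H_in.
T_out = Σ ṁᵢCp,ᵢTᵢ / Σ ṁᵢCp,ᵢ
      = 25631 / 489.47 = 52.365 °C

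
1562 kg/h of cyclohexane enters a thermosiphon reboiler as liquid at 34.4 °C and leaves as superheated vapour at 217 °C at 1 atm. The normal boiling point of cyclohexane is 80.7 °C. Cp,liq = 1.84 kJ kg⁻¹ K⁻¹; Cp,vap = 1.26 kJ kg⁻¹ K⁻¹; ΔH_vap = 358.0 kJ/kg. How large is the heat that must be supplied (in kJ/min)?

Q = 16000 kJ/min

liquid 34.4→80.7 °C: 85.192 kJ/kg
vaporisation at 80.7 °C: 358 kJ/kg
vapour 80.7→217 °C: 171.74 kJ/kg
Δh = 85.192 + 358 + 171.74 = 614.93 kJ/kg
Q = ṁ·Δh = 1562 kg/h × 614.93 kJ/kg = 960520 kJ/h
|Q| = 266.81 kW = 16009 kJ/min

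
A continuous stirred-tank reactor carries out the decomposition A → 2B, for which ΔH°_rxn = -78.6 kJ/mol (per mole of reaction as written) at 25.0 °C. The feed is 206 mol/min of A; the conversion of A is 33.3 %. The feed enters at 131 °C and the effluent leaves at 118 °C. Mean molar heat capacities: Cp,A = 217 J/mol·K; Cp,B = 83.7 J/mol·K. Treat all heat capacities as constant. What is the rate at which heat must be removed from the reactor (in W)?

Q_out = 105000 W

Extent of reaction ξ = 0.333 × 206 = 68.598 mol/min
Reaction term: ξ·ΔH°_rxn = 68.598 × -78.6 = -5391.8 kJ/min
Sensible, feed 131→25 °C: -4738.4 kJ/min
Outlet flows (mol/min): A 137.4, B 137.2
Sensible, products 25→118 °C: 3840.9 kJ/min
Q = ΔH = -6289.4 kJ/min = -104.82 kW
Heat removed = 104820 W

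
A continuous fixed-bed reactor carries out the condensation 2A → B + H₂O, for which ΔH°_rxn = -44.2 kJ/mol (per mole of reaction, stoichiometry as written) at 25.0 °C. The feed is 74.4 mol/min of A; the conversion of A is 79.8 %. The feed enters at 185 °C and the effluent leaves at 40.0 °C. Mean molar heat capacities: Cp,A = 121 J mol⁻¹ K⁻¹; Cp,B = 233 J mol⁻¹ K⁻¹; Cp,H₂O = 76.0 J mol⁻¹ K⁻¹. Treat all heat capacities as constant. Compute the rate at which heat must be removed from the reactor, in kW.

Q_out = 43.1 kW

Extent of reaction ξ = 0.798 × 74.4 / 2 = 29.686 mol/min
Reaction term: ξ·ΔH°_rxn = 29.686 × -44.2 = -1312.1 kJ/min
Sensible, feed 185→25 °C: -1440.4 kJ/min
Outlet flows (mol/min): A 15.029, B 29.686, H₂O 29.686
Sensible, products 25→40.0 °C: 164.87 kJ/min
Q = ΔH = -2587.6 kJ/min = -43.127 kW
Heat removed = 43.127 kW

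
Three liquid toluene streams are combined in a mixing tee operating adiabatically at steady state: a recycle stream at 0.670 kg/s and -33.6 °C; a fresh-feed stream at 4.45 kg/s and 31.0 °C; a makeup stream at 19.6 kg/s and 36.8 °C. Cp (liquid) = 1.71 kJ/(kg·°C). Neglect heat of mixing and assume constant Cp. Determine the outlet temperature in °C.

T_out = 33.8 °C

Adiabatic, steady state ⇒ Σ ṁᵢCp,ᵢ(T_out − Tᵢ) = 0
T_out = Σ ṁᵢCp,ᵢTᵢ / Σ ṁᵢCp,ᵢ
      = 1430.8 / 42.271 = 33.848 °C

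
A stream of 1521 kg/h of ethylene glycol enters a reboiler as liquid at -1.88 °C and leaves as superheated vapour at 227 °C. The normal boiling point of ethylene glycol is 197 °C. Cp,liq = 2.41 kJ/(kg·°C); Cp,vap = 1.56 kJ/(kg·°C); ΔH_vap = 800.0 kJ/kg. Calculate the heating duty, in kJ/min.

liquid -1.88→197 °C: 479.3 kJ/kg
vaporisation at 197 °C: 800 kJ/kg
vapour 197→227 °C: 46.8 kJ/kg
Δh = 479.3 + 800 + 46.8 = 1326.1 kJ/kg
Q = ṁ·Δh = 1521 kg/h × 1326.1 kJ/kg = 2.017e+06 kJ/h
|Q| = 560.28 kW = 33617 kJ/min

Q = 33600 kJ/min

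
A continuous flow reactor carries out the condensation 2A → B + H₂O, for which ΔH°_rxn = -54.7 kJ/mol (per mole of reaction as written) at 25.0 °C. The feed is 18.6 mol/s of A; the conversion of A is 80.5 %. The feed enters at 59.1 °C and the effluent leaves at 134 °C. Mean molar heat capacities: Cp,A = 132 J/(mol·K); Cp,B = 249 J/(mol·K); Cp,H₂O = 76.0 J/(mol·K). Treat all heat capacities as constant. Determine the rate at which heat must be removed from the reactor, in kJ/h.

Extent of reaction ξ = 0.805 × 18.6 / 2 = 7.4865 mol/s
Reaction term: ξ·ΔH°_rxn = 7.4865 × -54.7 = -409.51 kJ/s
Sensible, feed 59.1→25 °C: -83.722 kJ/s
Outlet flows (mol/s): A 3.627, B 7.4865, H₂O 7.4865
Sensible, products 25→134 °C: 317.39 kJ/s
Q = ΔH = -175.84 kJ/s = -175.84 kW
Heat removed = 633020 kJ/h

Q_out = 633000 kJ/h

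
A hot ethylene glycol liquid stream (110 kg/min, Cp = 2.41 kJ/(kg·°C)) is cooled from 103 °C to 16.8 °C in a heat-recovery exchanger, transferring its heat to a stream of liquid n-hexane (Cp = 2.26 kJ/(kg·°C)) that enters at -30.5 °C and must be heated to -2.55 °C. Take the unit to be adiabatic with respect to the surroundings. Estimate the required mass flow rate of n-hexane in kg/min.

Heat released by hot stream: Q = 110 × 2.41 × (103 − 16.8) = 22852 kJ/min
Energy balance on cold side (adiabatic exchanger): Q = ṁ_c·Cp_c·(T_c,out − T_c,in)
ṁ_c = 22852 / [2.26 × (-2.55 − -30.5)] = 361.77 kg/min

ṁ_c = 362 kg/min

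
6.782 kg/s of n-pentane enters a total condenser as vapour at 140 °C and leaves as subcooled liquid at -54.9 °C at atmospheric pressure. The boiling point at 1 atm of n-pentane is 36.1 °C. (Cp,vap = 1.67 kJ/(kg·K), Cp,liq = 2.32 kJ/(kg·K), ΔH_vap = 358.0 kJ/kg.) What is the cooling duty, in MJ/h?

Q_c = 18100 MJ/h

vapour 140→36.1 °C: -173.51 kJ/kg
condensation at 36.1 °C: -358 kJ/kg
liquid 36.1→-54.9 °C: -211.12 kJ/kg
Δh = -173.51 + -358 + -211.12 = -742.63 kJ/kg
Q = ṁ·Δh = 6.782 kg/s × -742.63 kJ/kg = -5036.5 kJ/s
|Q| = 5036.5 kW = 18132 MJ/h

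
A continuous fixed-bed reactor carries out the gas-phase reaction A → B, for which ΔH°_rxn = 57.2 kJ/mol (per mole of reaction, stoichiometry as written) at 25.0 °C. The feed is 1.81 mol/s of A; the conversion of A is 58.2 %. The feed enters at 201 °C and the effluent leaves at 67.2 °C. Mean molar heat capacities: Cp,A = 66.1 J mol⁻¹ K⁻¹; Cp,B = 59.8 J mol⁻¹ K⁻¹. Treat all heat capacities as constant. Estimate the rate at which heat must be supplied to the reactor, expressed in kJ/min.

Q_in = 2640 kJ/min

Extent of reaction ξ = 0.582 × 1.81 = 1.0534 mol/s
Reaction term: ξ·ΔH°_rxn = 1.0534 × 57.2 = 60.256 kJ/s
Sensible, feed 201→25 °C: -21.057 kJ/s
Outlet flows (mol/s): A 0.75658, B 1.0534
Sensible, products 25→67.2 °C: 4.7688 kJ/s
Q = ΔH = 43.968 kJ/s = 43.968 kW
Heat supplied = 2638.1 kJ/min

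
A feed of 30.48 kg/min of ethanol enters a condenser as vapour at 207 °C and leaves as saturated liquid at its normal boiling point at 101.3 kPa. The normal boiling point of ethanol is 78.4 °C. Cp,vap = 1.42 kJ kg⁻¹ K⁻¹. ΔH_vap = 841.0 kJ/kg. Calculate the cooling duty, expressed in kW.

vapour 207→78.4 °C: -182.61 kJ/kg
condensation at 78.4 °C: -841 kJ/kg
Δh = -182.61 + -841 = -1023.6 kJ/kg
Q = ṁ·Δh = 30.48 kg/min × -1023.6 kJ/kg = -31200 kJ/min
|Q| = 519.99 kW

Q_c = 520 kW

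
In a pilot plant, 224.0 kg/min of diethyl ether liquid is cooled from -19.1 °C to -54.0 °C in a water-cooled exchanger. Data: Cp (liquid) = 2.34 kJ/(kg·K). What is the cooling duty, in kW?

Q_c = 305 kW

Q = ṁ·Cp·ΔT = 224.0 × 2.34 × (-54.0 − -19.1) = -18293 kJ/min
Converting: 18293 / 60 s = 304.89 kW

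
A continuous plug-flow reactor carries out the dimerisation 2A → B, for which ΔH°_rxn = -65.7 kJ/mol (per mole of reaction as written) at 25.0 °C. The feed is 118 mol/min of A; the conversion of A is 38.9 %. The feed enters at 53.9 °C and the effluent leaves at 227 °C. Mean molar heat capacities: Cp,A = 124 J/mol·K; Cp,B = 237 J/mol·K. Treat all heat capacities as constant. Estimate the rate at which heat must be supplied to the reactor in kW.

Extent of reaction ξ = 0.389 × 118 / 2 = 22.951 mol/min
Reaction term: ξ·ΔH°_rxn = 22.951 × -65.7 = -1507.9 kJ/min
Sensible, feed 53.9→25 °C: -422.86 kJ/min
Outlet flows (mol/min): A 72.098, B 22.951
Sensible, products 25→227 °C: 2904.7 kJ/min
Q = ΔH = 973.92 kJ/min = 16.232 kW
Heat supplied = 16.232 kW

Q_in = 16.2 kW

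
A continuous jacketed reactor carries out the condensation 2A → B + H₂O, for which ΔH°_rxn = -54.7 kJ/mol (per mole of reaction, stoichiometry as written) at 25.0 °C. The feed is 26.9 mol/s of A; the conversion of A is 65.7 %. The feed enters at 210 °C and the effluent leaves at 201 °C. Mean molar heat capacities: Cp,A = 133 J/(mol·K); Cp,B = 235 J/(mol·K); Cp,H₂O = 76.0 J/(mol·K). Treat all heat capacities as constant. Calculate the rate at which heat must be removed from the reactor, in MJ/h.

Extent of reaction ξ = 0.657 × 26.9 / 2 = 8.8367 mol/s
Reaction term: ξ·ΔH°_rxn = 8.8367 × -54.7 = -483.36 kJ/s
Sensible, feed 210→25 °C: -661.87 kJ/s
Outlet flows (mol/s): A 9.2267, B 8.8367, H₂O 8.8367
Sensible, products 25→201 °C: 699.66 kJ/s
Q = ΔH = -445.58 kJ/s = -445.58 kW
Heat removed = 1604.1 MJ/h

Q_out = 1600 MJ/h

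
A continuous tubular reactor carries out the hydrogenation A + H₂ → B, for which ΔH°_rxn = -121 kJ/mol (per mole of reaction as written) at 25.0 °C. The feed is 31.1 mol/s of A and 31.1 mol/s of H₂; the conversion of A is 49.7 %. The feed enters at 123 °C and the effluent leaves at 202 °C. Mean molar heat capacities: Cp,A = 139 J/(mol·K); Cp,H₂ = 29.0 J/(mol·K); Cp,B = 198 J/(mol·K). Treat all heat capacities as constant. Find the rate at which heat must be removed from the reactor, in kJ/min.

Q_out = 82500 kJ/min

Extent of reaction ξ = 0.497 × 31.1 = 15.457 mol/s
Reaction term: ξ·ΔH°_rxn = 15.457 × -121 = -1870.3 kJ/s
Sensible, feed 123→25 °C: -512.03 kJ/s
Outlet flows (mol/s): A 15.643, H₂ 15.643, B 15.457
Sensible, products 25→202 °C: 1006.9 kJ/s
Q = ΔH = -1375.4 kJ/s = -1375.4 kW
Heat removed = 82526 kJ/min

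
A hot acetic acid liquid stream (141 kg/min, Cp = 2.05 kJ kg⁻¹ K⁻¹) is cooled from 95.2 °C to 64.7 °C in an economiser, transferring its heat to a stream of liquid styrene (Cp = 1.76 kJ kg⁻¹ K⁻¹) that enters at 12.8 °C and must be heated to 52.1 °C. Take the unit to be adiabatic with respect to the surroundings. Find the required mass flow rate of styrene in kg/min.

ṁ_c = 127 kg/min

Heat released by hot stream: Q = 141 × 2.05 × (95.2 − 64.7) = 8816 kJ/min
Energy balance on cold side (adiabatic exchanger): Q = ṁ_c·Cp_c·(T_c,out − T_c,in)
ṁ_c = 8816 / [1.76 × (52.1 − 12.8)] = 127.46 kg/min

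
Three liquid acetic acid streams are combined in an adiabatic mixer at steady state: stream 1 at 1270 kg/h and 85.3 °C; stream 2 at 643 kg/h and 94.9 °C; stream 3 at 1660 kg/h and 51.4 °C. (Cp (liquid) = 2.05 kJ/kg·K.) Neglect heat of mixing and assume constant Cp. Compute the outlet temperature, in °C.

Energy balance with Q = 0: Σ ṁᵢCp,ᵢ(T_out − Tᵢ) = 0
Σ ṁᵢCp,ᵢTᵢ = 1270×2.05×85.3 + 643×2.05×94.9 + 1660×2.05×51.4 = 522090
Σ ṁᵢCp,ᵢ = 1270×2.05 + 643×2.05 + 1660×2.05 = 7324.6
T_out = 522090 / 7324.6 = 71.278 °C

T_out = 71.3 °C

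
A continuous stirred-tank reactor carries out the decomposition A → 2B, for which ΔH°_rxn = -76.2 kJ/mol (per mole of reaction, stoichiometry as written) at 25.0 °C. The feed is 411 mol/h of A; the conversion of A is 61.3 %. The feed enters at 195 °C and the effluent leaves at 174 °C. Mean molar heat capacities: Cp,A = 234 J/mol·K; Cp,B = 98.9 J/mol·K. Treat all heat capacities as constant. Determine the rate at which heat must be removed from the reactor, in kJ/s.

Extent of reaction ξ = 0.613 × 411 = 251.94 mol/h
Reaction term: ξ·ΔH°_rxn = 251.94 × -76.2 = -19198 kJ/h
Sensible, feed 195→25 °C: -16350 kJ/h
Outlet flows (mol/h): A 159.06, B 503.89
Sensible, products 25→174 °C: 12971 kJ/h
Q = ΔH = -22577 kJ/h = -6.2713 kW
Heat removed = 6.2713 kJ/s

Q_out = 6.27 kJ/s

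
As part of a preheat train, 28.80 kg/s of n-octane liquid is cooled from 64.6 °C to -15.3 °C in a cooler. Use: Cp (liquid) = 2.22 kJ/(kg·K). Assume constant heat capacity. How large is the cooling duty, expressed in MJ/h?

Q_c = 18400 MJ/h

Q = ṁ·Cp·ΔT = 28.80 × 2.22 × (-15.3 − 64.6) = -5108.5 kJ/s
Cooling duty = 18391 MJ/h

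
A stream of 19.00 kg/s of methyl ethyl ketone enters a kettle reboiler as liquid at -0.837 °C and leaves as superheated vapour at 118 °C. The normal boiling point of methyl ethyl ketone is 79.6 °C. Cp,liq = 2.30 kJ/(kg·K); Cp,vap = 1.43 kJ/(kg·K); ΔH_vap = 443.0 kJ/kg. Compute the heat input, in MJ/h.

liquid -0.837→79.6 °C: 185.01 kJ/kg
vaporisation at 79.6 °C: 443 kJ/kg
vapour 79.6→118 °C: 54.912 kJ/kg
Δh = 185.01 + 443 + 54.912 = 682.92 kJ/kg
Q = ṁ·Δh = 19.00 kg/s × 682.92 kJ/kg = 12975 kJ/s
|Q| = 12975 kW = 46712 MJ/h

Q = 46700 MJ/h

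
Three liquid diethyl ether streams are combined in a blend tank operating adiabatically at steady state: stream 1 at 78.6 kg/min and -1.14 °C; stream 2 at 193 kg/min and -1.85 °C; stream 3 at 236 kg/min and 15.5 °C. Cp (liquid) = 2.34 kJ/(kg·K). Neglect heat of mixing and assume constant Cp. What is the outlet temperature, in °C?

T_out = 6.33 °C

Adiabatic, steady state ⇒ Σ ṁᵢCp,ᵢ(T_out − Tᵢ) = 0
T_out = Σ ṁᵢCp,ᵢTᵢ / Σ ṁᵢCp,ᵢ
      = 7514.5 / 1187.8 = 6.3265 °C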